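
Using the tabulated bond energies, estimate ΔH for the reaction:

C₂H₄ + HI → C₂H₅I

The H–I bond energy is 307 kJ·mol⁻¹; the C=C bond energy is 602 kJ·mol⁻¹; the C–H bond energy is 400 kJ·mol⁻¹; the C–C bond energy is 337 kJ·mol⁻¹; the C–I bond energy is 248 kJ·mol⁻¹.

ΔH ≈ −76 kJ

Bonds broken (reactants):
  C–H: 4 × 400 = 1600
  C=C: 1 × 602 = 602
  H–I: 1 × 307 = 307
  Σ(broken) = 2509 kJ
Bonds formed (products):
  C–C: 1 × 337 = 337
  C–H: 5 × 400 = 2000
  C–I: 1 × 248 = 248
  Σ(formed) = 2585 kJ
ΔH = Σ(broken) − Σ(formed) = 2509 − 2585 = −76 kJ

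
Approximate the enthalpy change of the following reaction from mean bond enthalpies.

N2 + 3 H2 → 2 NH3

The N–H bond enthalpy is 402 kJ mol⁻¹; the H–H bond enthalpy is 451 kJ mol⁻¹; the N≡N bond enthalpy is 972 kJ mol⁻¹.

Bonds broken (reactants):
  H–H: 3 × 451 = 1353
  N≡N: 1 × 972 = 972
  Σ(broken) = 2325 kJ
Bonds formed (products):
  N–H: 6 × 402 = 2412
  Σ(formed) = 2412 kJ
ΔH = Σ(broken) − Σ(formed) = 2325 − 2412 = −87 kJ

ΔH ≈ −87 kJ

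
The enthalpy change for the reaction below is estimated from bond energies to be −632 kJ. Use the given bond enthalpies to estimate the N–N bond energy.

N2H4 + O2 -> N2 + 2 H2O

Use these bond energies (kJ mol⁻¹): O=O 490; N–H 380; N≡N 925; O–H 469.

D(N–N) ≈ 159 kJ/mol

Let D be the N–N bond energy.
Σ(broken) = 4×380 + 1×D + 1×490 = 2010 + D
Σ(formed) = 1×925 + 4×469 = 2801
ΔH = Σ(broken) − Σ(formed) = (2010 + D) − (2801) = −791 + D
Setting this equal to −632 kJ gives D = 159 kJ/mol.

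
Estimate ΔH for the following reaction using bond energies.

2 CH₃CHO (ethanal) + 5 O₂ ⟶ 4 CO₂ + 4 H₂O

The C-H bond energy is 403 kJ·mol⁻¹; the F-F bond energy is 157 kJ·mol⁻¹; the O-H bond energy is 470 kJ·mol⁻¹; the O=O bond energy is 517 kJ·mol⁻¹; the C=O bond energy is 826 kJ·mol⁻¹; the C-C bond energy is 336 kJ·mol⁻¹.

ΔH ≈ −2235 kJ

Bonds broken (reactants):
  C-C: 2 × 336 = 672
  C-H: 8 × 403 = 3224
  C=O: 2 × 826 = 1652
  O=O: 5 × 517 = 2585
  Σ(broken) = 8133 kJ
Bonds formed (products):
  C=O: 8 × 826 = 6608
  O-H: 8 × 470 = 3760
  Σ(formed) = 10368 kJ
ΔH = Σ(broken) − Σ(formed) = 8133 − 10368 = −2235 kJ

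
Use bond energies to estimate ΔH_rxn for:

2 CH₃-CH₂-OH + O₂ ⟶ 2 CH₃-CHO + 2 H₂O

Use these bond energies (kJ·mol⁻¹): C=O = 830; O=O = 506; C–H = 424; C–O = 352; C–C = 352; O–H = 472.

ΔH ≈ −546 kJ

Bonds broken (reactants):
  C–C: 2 × 352 = 704
  C–H: 10 × 424 = 4240
  C–O: 2 × 352 = 704
  O–H: 2 × 472 = 944
  O=O: 1 × 506 = 506
  Σ(broken) = 7098 kJ
Bonds formed (products):
  C–C: 2 × 352 = 704
  C–H: 8 × 424 = 3392
  C=O: 2 × 830 = 1660
  O–H: 4 × 472 = 1888
  Σ(formed) = 7644 kJ
ΔH = Σ(broken) − Σ(formed) = 7098 − 7644 = −546 kJ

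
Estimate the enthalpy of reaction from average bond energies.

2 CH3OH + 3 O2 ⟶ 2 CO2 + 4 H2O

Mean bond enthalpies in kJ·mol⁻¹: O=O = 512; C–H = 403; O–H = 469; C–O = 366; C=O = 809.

Bonds broken (reactants):
  C–H: 6 × 403 = 2418
  C–O: 2 × 366 = 732
  O–H: 2 × 469 = 938
  O=O: 3 × 512 = 1536
  Σ(broken) = 5624 kJ
Bonds formed (products):
  C=O: 4 × 809 = 3236
  O–H: 8 × 469 = 3752
  Σ(formed) = 6988 kJ
ΔH = Σ(broken) − Σ(formed) = 5624 − 6988 = −1364 kJ

ΔH ≈ −1364 kJ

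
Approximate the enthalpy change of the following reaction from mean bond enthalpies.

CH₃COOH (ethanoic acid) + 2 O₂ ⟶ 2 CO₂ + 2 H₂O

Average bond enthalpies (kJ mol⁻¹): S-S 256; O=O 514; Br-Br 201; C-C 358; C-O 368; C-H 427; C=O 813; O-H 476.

ΔH ≈ −832 kJ

Bonds broken (reactants):
  C-C: 1 × 358 = 358
  C-H: 3 × 427 = 1281
  C-O: 1 × 368 = 368
  C=O: 1 × 813 = 813
  O-H: 1 × 476 = 476
  O=O: 2 × 514 = 1028
  Σ(broken) = 4324 kJ
Bonds formed (products):
  C=O: 4 × 813 = 3252
  O-H: 4 × 476 = 1904
  Σ(formed) = 5156 kJ
ΔH = Σ(broken) − Σ(formed) = 4324 − 5156 = −832 kJ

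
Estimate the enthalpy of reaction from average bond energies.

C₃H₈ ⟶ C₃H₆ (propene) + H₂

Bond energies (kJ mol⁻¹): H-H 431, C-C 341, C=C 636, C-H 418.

Bonds broken (reactants):
  C-C: 2 × 341 = 682
  C-H: 8 × 418 = 3344
  Σ(broken) = 4026 kJ
Bonds formed (products):
  C-C: 1 × 341 = 341
  C-H: 6 × 418 = 2508
  C=C: 1 × 636 = 636
  H-H: 1 × 431 = 431
  Σ(formed) = 3916 kJ
ΔH = Σ(broken) − Σ(formed) = 4026 − 3916 = +110 kJ

ΔH ≈ +110 kJ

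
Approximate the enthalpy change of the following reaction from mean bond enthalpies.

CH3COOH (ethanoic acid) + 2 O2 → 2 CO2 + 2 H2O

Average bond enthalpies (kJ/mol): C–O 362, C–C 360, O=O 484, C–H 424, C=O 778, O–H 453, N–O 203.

ΔH ≈ −731 kJ

Bonds broken (reactants):
  C–C: 1 × 360 = 360
  C–H: 3 × 424 = 1272
  C–O: 1 × 362 = 362
  C=O: 1 × 778 = 778
  O–H: 1 × 453 = 453
  O=O: 2 × 484 = 968
  Σ(broken) = 4193 kJ
Bonds formed (products):
  C=O: 4 × 778 = 3112
  O–H: 4 × 453 = 1812
  Σ(formed) = 4924 kJ
ΔH = Σ(broken) − Σ(formed) = 4193 − 4924 = −731 kJ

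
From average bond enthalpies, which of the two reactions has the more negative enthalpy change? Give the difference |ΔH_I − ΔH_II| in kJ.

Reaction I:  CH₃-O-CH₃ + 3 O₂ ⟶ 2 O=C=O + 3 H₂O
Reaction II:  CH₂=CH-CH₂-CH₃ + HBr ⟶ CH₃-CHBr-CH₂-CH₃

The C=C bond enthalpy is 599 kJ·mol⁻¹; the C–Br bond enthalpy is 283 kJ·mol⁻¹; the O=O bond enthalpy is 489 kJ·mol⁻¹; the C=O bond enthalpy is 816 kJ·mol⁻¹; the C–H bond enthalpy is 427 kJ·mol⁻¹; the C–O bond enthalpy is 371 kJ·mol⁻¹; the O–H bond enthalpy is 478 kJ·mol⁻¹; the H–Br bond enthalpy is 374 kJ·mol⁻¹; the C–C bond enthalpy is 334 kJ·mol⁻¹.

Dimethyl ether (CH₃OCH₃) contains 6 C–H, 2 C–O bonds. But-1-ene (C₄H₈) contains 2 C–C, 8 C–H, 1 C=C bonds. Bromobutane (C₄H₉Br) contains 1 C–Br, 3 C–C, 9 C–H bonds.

Reaction I, by 1290 kJ

Reaction I:
  Bonds broken (reactants):
    C–H: 6 × 427 = 2562
    C–O: 2 × 371 = 742
    O=O: 3 × 489 = 1467
    Σ(broken) = 4771 kJ
  Bonds formed (products):
    C=O: 4 × 816 = 3264
    O–H: 6 × 478 = 2868
    Σ(formed) = 6132 kJ
  ΔH_I = 4771 − 6132 = −1361 kJ
Reaction II:
  Bonds broken (reactants):
    C–C: 2 × 334 = 668
    C–H: 8 × 427 = 3416
    C=C: 1 × 599 = 599
    H–Br: 1 × 374 = 374
    Σ(broken) = 5057 kJ
  Bonds formed (products):
    C–Br: 1 × 283 = 283
    C–C: 3 × 334 = 1002
    C–H: 9 × 427 = 3843
    Σ(formed) = 5128 kJ
  ΔH_II = 5057 − 5128 = −71 kJ
ΔH_I − ΔH_II = −1290 kJ, so reaction I has the more negative ΔH; |ΔH_I − ΔH_II| = 1290 kJ.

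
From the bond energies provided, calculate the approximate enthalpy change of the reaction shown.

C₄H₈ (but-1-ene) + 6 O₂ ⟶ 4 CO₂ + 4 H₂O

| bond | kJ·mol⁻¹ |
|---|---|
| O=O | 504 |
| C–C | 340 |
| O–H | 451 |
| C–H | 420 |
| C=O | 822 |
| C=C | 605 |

ΔH ≈ −2515 kJ

Bonds broken (reactants):
  C–C: 2 × 340 = 680
  C–H: 8 × 420 = 3360
  C=C: 1 × 605 = 605
  O=O: 6 × 504 = 3024
  Σ(broken) = 7669 kJ
Bonds formed (products):
  C=O: 8 × 822 = 6576
  O–H: 8 × 451 = 3608
  Σ(formed) = 10184 kJ
ΔH = Σ(broken) − Σ(formed) = 7669 − 10184 = −2515 kJ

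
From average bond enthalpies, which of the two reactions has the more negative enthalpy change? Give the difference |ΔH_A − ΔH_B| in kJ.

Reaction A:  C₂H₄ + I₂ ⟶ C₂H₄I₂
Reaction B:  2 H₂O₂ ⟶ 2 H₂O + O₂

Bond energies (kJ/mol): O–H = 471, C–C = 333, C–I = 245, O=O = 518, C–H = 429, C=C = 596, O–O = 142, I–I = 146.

Reaction A:
  Bonds broken (reactants):
    C–H: 4 × 429 = 1716
    C=C: 1 × 596 = 596
    I–I: 1 × 146 = 146
    Σ(broken) = 2458 kJ
  Bonds formed (products):
    C–C: 1 × 333 = 333
    C–H: 4 × 429 = 1716
    C–I: 2 × 245 = 490
    Σ(formed) = 2539 kJ
  ΔH_A = 2458 − 2539 = −81 kJ
Reaction B:
  Bonds broken (reactants):
    O–H: 4 × 471 = 1884
    O–O: 2 × 142 = 284
    Σ(broken) = 2168 kJ
  Bonds formed (products):
    O–H: 4 × 471 = 1884
    O=O: 1 × 518 = 518
    Σ(formed) = 2402 kJ
  ΔH_B = 2168 − 2402 = −234 kJ
ΔH_A − ΔH_B = +153 kJ, so reaction B has the more negative ΔH; |ΔH_A − ΔH_B| = 153 kJ.

Reaction B, by 153 kJ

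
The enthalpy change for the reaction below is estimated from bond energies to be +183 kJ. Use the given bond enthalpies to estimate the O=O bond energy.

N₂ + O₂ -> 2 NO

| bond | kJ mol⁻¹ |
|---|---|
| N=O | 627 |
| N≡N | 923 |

Let D be the O=O bond energy.
Σ(broken) = 1×923 + 1×D = 923 + D
Σ(formed) = 2×627 = 1254
ΔH = Σ(broken) − Σ(formed) = (923 + D) − (1254) = −331 + D
Setting this equal to +183 kJ gives D = 514 kJ/mol.

D(O=O) ≈ 514 kJ/mol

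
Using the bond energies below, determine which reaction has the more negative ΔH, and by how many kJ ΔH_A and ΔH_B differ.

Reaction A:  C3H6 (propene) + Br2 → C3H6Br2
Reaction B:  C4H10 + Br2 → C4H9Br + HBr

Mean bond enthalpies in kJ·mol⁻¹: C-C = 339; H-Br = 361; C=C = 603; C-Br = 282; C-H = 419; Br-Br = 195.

Reaction A, by 76 kJ

Reaction A:
  Bonds broken (reactants):
    Br-Br: 1 × 195 = 195
    C-C: 1 × 339 = 339
    C-H: 6 × 419 = 2514
    C=C: 1 × 603 = 603
    Σ(broken) = 3651 kJ
  Bonds formed (products):
    C-Br: 2 × 282 = 564
    C-C: 2 × 339 = 678
    C-H: 6 × 419 = 2514
    Σ(formed) = 3756 kJ
  ΔH_A = 3651 − 3756 = −105 kJ
Reaction B:
  Bonds broken (reactants):
    Br-Br: 1 × 195 = 195
    C-C: 3 × 339 = 1017
    C-H: 10 × 419 = 4190
    Σ(broken) = 5402 kJ
  Bonds formed (products):
    C-Br: 1 × 282 = 282
    C-C: 3 × 339 = 1017
    C-H: 9 × 419 = 3771
    H-Br: 1 × 361 = 361
    Σ(formed) = 5431 kJ
  ΔH_B = 5402 − 5431 = −29 kJ
ΔH_A − ΔH_B = −76 kJ, so reaction A has the more negative ΔH; |ΔH_A − ΔH_B| = 76 kJ.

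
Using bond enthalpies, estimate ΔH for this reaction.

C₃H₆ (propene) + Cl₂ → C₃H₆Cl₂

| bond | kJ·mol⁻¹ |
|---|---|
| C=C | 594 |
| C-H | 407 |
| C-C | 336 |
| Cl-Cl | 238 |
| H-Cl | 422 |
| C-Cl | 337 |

ΔH ≈ −178 kJ

Bonds broken (reactants):
  C-C: 1 × 336 = 336
  C-H: 6 × 407 = 2442
  C=C: 1 × 594 = 594
  Cl-Cl: 1 × 238 = 238
  Σ(broken) = 3610 kJ
Bonds formed (products):
  C-C: 2 × 336 = 672
  C-Cl: 2 × 337 = 674
  C-H: 6 × 407 = 2442
  Σ(formed) = 3788 kJ
ΔH = Σ(broken) − Σ(formed) = 3610 − 3788 = −178 kJ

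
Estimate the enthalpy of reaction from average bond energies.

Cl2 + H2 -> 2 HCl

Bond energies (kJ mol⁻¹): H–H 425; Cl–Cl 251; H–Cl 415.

ΔH ≈ −154 kJ

Bonds broken (reactants):
  Cl–Cl: 1 × 251 = 251
  H–H: 1 × 425 = 425
  Σ(broken) = 676 kJ
Bonds formed (products):
  H–Cl: 2 × 415 = 830
  Σ(formed) = 830 kJ
ΔH = Σ(broken) − Σ(formed) = 676 − 830 = −154 kJ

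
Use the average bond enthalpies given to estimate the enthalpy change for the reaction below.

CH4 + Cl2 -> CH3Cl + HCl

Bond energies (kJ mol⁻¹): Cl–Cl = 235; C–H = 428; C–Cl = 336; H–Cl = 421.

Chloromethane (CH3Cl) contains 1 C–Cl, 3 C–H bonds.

ΔH ≈ −94 kJ

Bonds broken (reactants):
  C–H: 4 × 428 = 1712
  Cl–Cl: 1 × 235 = 235
  Σ(broken) = 1947 kJ
Bonds formed (products):
  C–Cl: 1 × 336 = 336
  C–H: 3 × 428 = 1284
  H–Cl: 1 × 421 = 421
  Σ(formed) = 2041 kJ
ΔH = Σ(broken) − Σ(formed) = 1947 − 2041 = −94 kJ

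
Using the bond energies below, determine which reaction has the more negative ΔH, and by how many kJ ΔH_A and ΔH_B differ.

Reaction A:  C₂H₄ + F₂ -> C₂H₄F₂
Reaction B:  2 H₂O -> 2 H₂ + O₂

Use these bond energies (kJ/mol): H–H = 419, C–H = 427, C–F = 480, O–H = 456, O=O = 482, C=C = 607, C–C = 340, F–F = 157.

Reaction A, by 1040 kJ

Reaction A:
  Bonds broken (reactants):
    C–H: 4 × 427 = 1708
    C=C: 1 × 607 = 607
    F–F: 1 × 157 = 157
    Σ(broken) = 2472 kJ
  Bonds formed (products):
    C–C: 1 × 340 = 340
    C–F: 2 × 480 = 960
    C–H: 4 × 427 = 1708
    Σ(formed) = 3008 kJ
  ΔH_A = 2472 − 3008 = −536 kJ
Reaction B:
  Bonds broken (reactants):
    O–H: 4 × 456 = 1824
    Σ(broken) = 1824 kJ
  Bonds formed (products):
    H–H: 2 × 419 = 838
    O=O: 1 × 482 = 482
    Σ(formed) = 1320 kJ
  ΔH_B = 1824 − 1320 = +504 kJ
ΔH_A − ΔH_B = −1040 kJ, so reaction A has the more negative ΔH; |ΔH_A − ΔH_B| = 1040 kJ.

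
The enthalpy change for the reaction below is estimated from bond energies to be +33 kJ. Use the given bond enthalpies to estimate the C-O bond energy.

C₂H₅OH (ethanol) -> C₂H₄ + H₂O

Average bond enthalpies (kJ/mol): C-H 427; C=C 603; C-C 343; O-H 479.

Let D be the C-O bond energy.
Σ(broken) = 1×343 + 5×427 + 1×D + 1×479 = 2957 + D
Σ(formed) = 4×427 + 1×603 + 2×479 = 3269
ΔH = Σ(broken) − Σ(formed) = (2957 + D) − (3269) = −312 + D
Setting this equal to +33 kJ gives D = 345 kJ/mol.

D(C-O) ≈ 345 kJ/mol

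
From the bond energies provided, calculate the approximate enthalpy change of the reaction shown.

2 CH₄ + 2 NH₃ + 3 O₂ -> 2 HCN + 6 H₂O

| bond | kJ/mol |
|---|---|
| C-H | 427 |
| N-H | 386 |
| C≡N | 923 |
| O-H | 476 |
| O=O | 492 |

ΔH ≈ −1204 kJ

Bonds broken (reactants):
  C-H: 8 × 427 = 3416
  N-H: 6 × 386 = 2316
  O=O: 3 × 492 = 1476
  Σ(broken) = 7208 kJ
Bonds formed (products):
  C≡N: 2 × 923 = 1846
  C-H: 2 × 427 = 854
  O-H: 12 × 476 = 5712
  Σ(formed) = 8412 kJ
ΔH = Σ(broken) − Σ(formed) = 7208 − 8412 = −1204 kJ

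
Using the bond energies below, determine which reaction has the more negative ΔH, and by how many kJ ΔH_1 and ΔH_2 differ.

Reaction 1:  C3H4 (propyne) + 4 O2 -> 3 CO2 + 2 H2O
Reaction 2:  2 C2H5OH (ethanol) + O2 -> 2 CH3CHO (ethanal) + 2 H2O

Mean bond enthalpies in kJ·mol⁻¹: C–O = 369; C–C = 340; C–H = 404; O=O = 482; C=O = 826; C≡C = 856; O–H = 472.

Reaction 1:
  Bonds broken (reactants):
    C≡C: 1 × 856 = 856
    C–C: 1 × 340 = 340
    C–H: 4 × 404 = 1616
    O=O: 4 × 482 = 1928
    Σ(broken) = 4740 kJ
  Bonds formed (products):
    C=O: 6 × 826 = 4956
    O–H: 4 × 472 = 1888
    Σ(formed) = 6844 kJ
  ΔH_1 = 4740 − 6844 = −2104 kJ
Reaction 2:
  Bonds broken (reactants):
    C–C: 2 × 340 = 680
    C–H: 10 × 404 = 4040
    C–O: 2 × 369 = 738
    O–H: 2 × 472 = 944
    O=O: 1 × 482 = 482
    Σ(broken) = 6884 kJ
  Bonds formed (products):
    C–C: 2 × 340 = 680
    C–H: 8 × 404 = 3232
    C=O: 2 × 826 = 1652
    O–H: 4 × 472 = 1888
    Σ(formed) = 7452 kJ
  ΔH_2 = 6884 − 7452 = −568 kJ
ΔH_1 − ΔH_2 = −1536 kJ, so reaction 1 has the more negative ΔH; |ΔH_1 − ΔH_2| = 1536 kJ.

Reaction 1, by 1536 kJ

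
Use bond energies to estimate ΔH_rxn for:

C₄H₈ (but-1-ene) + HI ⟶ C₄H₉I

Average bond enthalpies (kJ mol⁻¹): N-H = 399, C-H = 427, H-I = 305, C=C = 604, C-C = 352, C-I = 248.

Bonds broken (reactants):
  C-C: 2 × 352 = 704
  C-H: 8 × 427 = 3416
  C=C: 1 × 604 = 604
  H-I: 1 × 305 = 305
  Σ(broken) = 5029 kJ
Bonds formed (products):
  C-C: 3 × 352 = 1056
  C-H: 9 × 427 = 3843
  C-I: 1 × 248 = 248
  Σ(formed) = 5147 kJ
ΔH = Σ(broken) − Σ(formed) = 5029 − 5147 = −118 kJ

ΔH ≈ −118 kJ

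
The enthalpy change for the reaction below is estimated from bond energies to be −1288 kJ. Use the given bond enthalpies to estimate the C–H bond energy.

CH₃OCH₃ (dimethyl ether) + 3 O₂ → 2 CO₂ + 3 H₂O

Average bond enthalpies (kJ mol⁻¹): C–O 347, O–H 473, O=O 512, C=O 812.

D(C–H) ≈ 428 kJ/mol

Let D be the C–H bond energy.
Σ(broken) = 6×D + 2×347 + 3×512 = 2230 + 6D
Σ(formed) = 4×812 + 6×473 = 6086
ΔH = Σ(broken) − Σ(formed) = (2230 + 6D) − (6086) = −3856 + 6D
Setting this equal to −1288 kJ gives 6D = 2568, so D = 428 kJ/mol.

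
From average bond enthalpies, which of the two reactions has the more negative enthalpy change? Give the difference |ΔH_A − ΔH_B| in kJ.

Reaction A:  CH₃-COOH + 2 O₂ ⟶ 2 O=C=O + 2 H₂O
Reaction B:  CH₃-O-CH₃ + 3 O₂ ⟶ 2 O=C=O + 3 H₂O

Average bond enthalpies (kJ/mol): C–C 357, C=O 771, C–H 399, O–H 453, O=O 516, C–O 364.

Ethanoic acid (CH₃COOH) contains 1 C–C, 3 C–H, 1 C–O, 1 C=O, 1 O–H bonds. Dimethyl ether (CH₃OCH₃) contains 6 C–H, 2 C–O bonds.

Reaction A:
  Bonds broken (reactants):
    C–C: 1 × 357 = 357
    C–H: 3 × 399 = 1197
    C–O: 1 × 364 = 364
    C=O: 1 × 771 = 771
    O–H: 1 × 453 = 453
    O=O: 2 × 516 = 1032
    Σ(broken) = 4174 kJ
  Bonds formed (products):
    C=O: 4 × 771 = 3084
    O–H: 4 × 453 = 1812
    Σ(formed) = 4896 kJ
  ΔH_A = 4174 − 4896 = −722 kJ
Reaction B:
  Bonds broken (reactants):
    C–H: 6 × 399 = 2394
    C–O: 2 × 364 = 728
    O=O: 3 × 516 = 1548
    Σ(broken) = 4670 kJ
  Bonds formed (products):
    C=O: 4 × 771 = 3084
    O–H: 6 × 453 = 2718
    Σ(formed) = 5802 kJ
  ΔH_B = 4670 − 5802 = −1132 kJ
ΔH_A − ΔH_B = +410 kJ, so reaction B has the more negative ΔH; |ΔH_A − ΔH_B| = 410 kJ.

Reaction B, by 410 kJ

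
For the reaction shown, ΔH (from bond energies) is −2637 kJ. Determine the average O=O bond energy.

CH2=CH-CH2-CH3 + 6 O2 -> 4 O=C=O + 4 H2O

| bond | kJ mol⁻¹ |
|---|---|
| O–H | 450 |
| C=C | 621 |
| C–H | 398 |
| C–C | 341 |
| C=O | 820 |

D(O=O) ≈ 506 kJ/mol

Let D be the O=O bond energy.
Σ(broken) = 2×341 + 8×398 + 1×621 + 6×D = 4487 + 6D
Σ(formed) = 8×820 + 8×450 = 10160
ΔH = Σ(broken) − Σ(formed) = (4487 + 6D) − (10160) = −5673 + 6D
Setting this equal to −2637 kJ gives 6D = 3036, so D = 506 kJ/mol.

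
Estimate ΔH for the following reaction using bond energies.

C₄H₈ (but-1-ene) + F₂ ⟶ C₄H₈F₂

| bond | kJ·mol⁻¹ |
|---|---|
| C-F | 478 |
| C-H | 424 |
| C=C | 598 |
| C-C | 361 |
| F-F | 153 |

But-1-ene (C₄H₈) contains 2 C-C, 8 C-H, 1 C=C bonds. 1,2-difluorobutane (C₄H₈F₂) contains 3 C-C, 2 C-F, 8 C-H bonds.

ΔH ≈ −566 kJ

Bonds broken (reactants):
  C-C: 2 × 361 = 722
  C-H: 8 × 424 = 3392
  C=C: 1 × 598 = 598
  F-F: 1 × 153 = 153
  Σ(broken) = 4865 kJ
Bonds formed (products):
  C-C: 3 × 361 = 1083
  C-F: 2 × 478 = 956
  C-H: 8 × 424 = 3392
  Σ(formed) = 5431 kJ
ΔH = Σ(broken) − Σ(formed) = 4865 − 5431 = −566 kJ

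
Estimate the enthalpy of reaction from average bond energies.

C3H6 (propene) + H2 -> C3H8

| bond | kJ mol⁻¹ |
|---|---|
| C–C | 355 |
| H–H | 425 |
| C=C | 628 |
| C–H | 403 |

Bonds broken (reactants):
  C–C: 1 × 355 = 355
  C–H: 6 × 403 = 2418
  C=C: 1 × 628 = 628
  H–H: 1 × 425 = 425
  Σ(broken) = 3826 kJ
Bonds formed (products):
  C–C: 2 × 355 = 710
  C–H: 8 × 403 = 3224
  Σ(formed) = 3934 kJ
ΔH = Σ(broken) − Σ(formed) = 3826 − 3934 = −108 kJ

ΔH ≈ −108 kJ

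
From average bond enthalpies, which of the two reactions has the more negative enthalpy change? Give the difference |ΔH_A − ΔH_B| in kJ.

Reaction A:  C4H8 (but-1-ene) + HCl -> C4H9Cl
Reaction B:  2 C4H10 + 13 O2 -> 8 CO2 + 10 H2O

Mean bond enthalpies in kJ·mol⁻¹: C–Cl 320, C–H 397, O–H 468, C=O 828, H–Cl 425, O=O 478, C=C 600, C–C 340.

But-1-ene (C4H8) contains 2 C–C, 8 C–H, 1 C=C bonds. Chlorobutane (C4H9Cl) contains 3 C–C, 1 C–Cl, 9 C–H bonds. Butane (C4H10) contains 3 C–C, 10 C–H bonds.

Reaction A:
  Bonds broken (reactants):
    C–C: 2 × 340 = 680
    C–H: 8 × 397 = 3176
    C=C: 1 × 600 = 600
    H–Cl: 1 × 425 = 425
    Σ(broken) = 4881 kJ
  Bonds formed (products):
    C–C: 3 × 340 = 1020
    C–Cl: 1 × 320 = 320
    C–H: 9 × 397 = 3573
    Σ(formed) = 4913 kJ
  ΔH_A = 4881 − 4913 = −32 kJ
Reaction B:
  Bonds broken (reactants):
    C–C: 6 × 340 = 2040
    C–H: 20 × 397 = 7940
    O=O: 13 × 478 = 6214
    Σ(broken) = 16194 kJ
  Bonds formed (products):
    C=O: 16 × 828 = 13248
    O–H: 20 × 468 = 9360
    Σ(formed) = 22608 kJ
  ΔH_B = 16194 − 22608 = −6414 kJ
ΔH_A − ΔH_B = +6382 kJ, so reaction B has the more negative ΔH; |ΔH_A − ΔH_B| = 6382 kJ.

Reaction B, by 6382 kJ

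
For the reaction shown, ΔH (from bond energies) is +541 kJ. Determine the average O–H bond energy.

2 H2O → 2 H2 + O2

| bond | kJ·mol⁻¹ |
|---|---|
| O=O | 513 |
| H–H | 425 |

Let D be the O–H bond energy.
Σ(broken) = 4×D = 4D
Σ(formed) = 2×425 + 1×513 = 1363
ΔH = Σ(broken) − Σ(formed) = (4D) − (1363) = −1363 + 4D
Setting this equal to +541 kJ gives 4D = 1904, so D = 476 kJ/mol.

D(O–H) ≈ 476 kJ/mol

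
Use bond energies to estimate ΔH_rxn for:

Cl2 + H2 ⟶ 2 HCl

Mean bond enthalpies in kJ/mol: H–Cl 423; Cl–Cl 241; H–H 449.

ΔH ≈ −156 kJ

Bonds broken (reactants):
  Cl–Cl: 1 × 241 = 241
  H–H: 1 × 449 = 449
  Σ(broken) = 690 kJ
Bonds formed (products):
  H–Cl: 2 × 423 = 846
  Σ(formed) = 846 kJ
ΔH = Σ(broken) − Σ(formed) = 690 − 846 = −156 kJ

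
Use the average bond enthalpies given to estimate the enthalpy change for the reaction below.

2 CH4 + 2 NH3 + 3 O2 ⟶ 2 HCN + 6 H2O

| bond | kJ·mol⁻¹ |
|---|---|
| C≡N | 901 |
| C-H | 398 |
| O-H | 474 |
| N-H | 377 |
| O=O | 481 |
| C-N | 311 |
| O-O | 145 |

Bonds broken (reactants):
  C-H: 8 × 398 = 3184
  N-H: 6 × 377 = 2262
  O=O: 3 × 481 = 1443
  Σ(broken) = 6889 kJ
Bonds formed (products):
  C≡N: 2 × 901 = 1802
  C-H: 2 × 398 = 796
  O-H: 12 × 474 = 5688
  Σ(formed) = 8286 kJ
ΔH = Σ(broken) − Σ(formed) = 6889 − 8286 = −1397 kJ

ΔH ≈ −1397 kJ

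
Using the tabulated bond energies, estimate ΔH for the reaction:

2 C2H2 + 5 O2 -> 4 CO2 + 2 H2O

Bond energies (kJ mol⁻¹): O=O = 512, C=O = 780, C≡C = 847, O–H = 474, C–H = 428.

ΔH ≈ −2170 kJ

Bonds broken (reactants):
  C≡C: 2 × 847 = 1694
  C–H: 4 × 428 = 1712
  O=O: 5 × 512 = 2560
  Σ(broken) = 5966 kJ
Bonds formed (products):
  C=O: 8 × 780 = 6240
  O–H: 4 × 474 = 1896
  Σ(formed) = 8136 kJ
ΔH = Σ(broken) − Σ(formed) = 5966 − 8136 = −2170 kJ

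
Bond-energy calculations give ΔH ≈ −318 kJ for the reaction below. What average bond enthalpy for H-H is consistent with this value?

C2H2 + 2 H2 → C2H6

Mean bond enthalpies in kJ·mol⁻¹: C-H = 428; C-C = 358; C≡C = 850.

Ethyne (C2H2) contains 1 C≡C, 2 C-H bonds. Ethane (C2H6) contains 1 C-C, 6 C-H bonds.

D(H-H) ≈ 451 kJ/mol

Let D be the H-H bond energy.
Σ(broken) = 1×850 + 2×428 + 2×D = 1706 + 2D
Σ(formed) = 1×358 + 6×428 = 2926
ΔH = Σ(broken) − Σ(formed) = (1706 + 2D) − (2926) = −1220 + 2D
Setting this equal to −318 kJ gives 2D = 902, so D = 451 kJ/mol.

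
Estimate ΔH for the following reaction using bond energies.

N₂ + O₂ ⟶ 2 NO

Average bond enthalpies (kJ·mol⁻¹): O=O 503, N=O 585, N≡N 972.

Bonds broken (reactants):
  N≡N: 1 × 972 = 972
  O=O: 1 × 503 = 503
  Σ(broken) = 1475 kJ
Bonds formed (products):
  N=O: 2 × 585 = 1170
  Σ(formed) = 1170 kJ
ΔH = Σ(broken) − Σ(formed) = 1475 − 1170 = +305 kJ

ΔH ≈ +305 kJ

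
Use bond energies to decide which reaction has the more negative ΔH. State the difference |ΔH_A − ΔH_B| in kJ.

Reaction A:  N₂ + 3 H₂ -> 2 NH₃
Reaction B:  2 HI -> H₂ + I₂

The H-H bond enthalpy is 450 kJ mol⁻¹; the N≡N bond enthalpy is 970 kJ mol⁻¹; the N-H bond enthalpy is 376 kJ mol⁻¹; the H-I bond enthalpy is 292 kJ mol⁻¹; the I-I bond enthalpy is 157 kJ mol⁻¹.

Reaction A:
  Bonds broken (reactants):
    H-H: 3 × 450 = 1350
    N≡N: 1 × 970 = 970
    Σ(broken) = 2320 kJ
  Bonds formed (products):
    N-H: 6 × 376 = 2256
    Σ(formed) = 2256 kJ
  ΔH_A = 2320 − 2256 = +64 kJ
Reaction B:
  Bonds broken (reactants):
    H-I: 2 × 292 = 584
    Σ(broken) = 584 kJ
  Bonds formed (products):
    H-H: 1 × 450 = 450
    I-I: 1 × 157 = 157
    Σ(formed) = 607 kJ
  ΔH_B = 584 − 607 = −23 kJ
ΔH_A − ΔH_B = +87 kJ, so reaction B has the more negative ΔH; |ΔH_A − ΔH_B| = 87 kJ.

Reaction B, by 87 kJ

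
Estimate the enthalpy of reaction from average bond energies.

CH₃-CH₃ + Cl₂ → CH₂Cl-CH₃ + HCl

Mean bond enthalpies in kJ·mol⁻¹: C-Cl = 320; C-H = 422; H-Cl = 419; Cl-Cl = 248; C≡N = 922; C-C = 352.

Bonds broken (reactants):
  C-C: 1 × 352 = 352
  C-H: 6 × 422 = 2532
  Cl-Cl: 1 × 248 = 248
  Σ(broken) = 3132 kJ
Bonds formed (products):
  C-C: 1 × 352 = 352
  C-Cl: 1 × 320 = 320
  C-H: 5 × 422 = 2110
  H-Cl: 1 × 419 = 419
  Σ(formed) = 3201 kJ
ΔH = Σ(broken) − Σ(formed) = 3132 − 3201 = −69 kJ

ΔH ≈ −69 kJ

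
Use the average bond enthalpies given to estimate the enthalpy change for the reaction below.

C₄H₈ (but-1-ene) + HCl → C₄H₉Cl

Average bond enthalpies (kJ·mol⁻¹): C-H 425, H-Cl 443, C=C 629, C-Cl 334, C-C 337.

ΔH ≈ −24 kJ

Bonds broken (reactants):
  C-C: 2 × 337 = 674
  C-H: 8 × 425 = 3400
  C=C: 1 × 629 = 629
  H-Cl: 1 × 443 = 443
  Σ(broken) = 5146 kJ
Bonds formed (products):
  C-C: 3 × 337 = 1011
  C-Cl: 1 × 334 = 334
  C-H: 9 × 425 = 3825
  Σ(formed) = 5170 kJ
ΔH = Σ(broken) − Σ(formed) = 5146 − 5170 = −24 kJ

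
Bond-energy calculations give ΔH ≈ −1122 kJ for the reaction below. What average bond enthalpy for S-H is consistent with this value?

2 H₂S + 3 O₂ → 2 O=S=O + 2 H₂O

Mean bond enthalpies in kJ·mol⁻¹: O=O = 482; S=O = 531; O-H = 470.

Let D be the S-H bond energy.
Σ(broken) = 3×482 + 4×D = 1446 + 4D
Σ(formed) = 4×470 + 4×531 = 4004
ΔH = Σ(broken) − Σ(formed) = (1446 + 4D) − (4004) = −2558 + 4D
Setting this equal to −1122 kJ gives 4D = 1436, so D = 359 kJ/mol.

D(S-H) ≈ 359 kJ/mol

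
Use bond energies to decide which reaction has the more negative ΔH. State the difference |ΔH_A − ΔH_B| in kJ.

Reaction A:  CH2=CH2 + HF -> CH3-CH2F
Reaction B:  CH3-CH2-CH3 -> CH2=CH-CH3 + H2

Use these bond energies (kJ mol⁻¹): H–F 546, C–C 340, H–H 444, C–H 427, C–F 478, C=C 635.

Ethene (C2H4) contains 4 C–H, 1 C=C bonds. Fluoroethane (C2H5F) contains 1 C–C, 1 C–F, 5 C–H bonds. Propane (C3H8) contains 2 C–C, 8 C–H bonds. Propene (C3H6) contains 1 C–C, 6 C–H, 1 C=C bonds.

Reaction A, by 179 kJ

Reaction A:
  Bonds broken (reactants):
    C–H: 4 × 427 = 1708
    C=C: 1 × 635 = 635
    H–F: 1 × 546 = 546
    Σ(broken) = 2889 kJ
  Bonds formed (products):
    C–C: 1 × 340 = 340
    C–F: 1 × 478 = 478
    C–H: 5 × 427 = 2135
    Σ(formed) = 2953 kJ
  ΔH_A = 2889 − 2953 = −64 kJ
Reaction B:
  Bonds broken (reactants):
    C–C: 2 × 340 = 680
    C–H: 8 × 427 = 3416
    Σ(broken) = 4096 kJ
  Bonds formed (products):
    C–C: 1 × 340 = 340
    C–H: 6 × 427 = 2562
    C=C: 1 × 635 = 635
    H–H: 1 × 444 = 444
    Σ(formed) = 3981 kJ
  ΔH_B = 4096 − 3981 = +115 kJ
ΔH_A − ΔH_B = −179 kJ, so reaction A has the more negative ΔH; |ΔH_A − ΔH_B| = 179 kJ.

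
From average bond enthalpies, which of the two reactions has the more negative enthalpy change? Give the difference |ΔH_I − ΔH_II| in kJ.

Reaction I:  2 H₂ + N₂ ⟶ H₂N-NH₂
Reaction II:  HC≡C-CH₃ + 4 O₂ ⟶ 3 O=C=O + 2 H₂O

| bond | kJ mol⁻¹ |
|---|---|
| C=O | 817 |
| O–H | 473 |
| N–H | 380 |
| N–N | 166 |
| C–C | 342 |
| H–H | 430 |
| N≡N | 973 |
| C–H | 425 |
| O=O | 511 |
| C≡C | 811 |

Reaction II, by 2044 kJ

Reaction I:
  Bonds broken (reactants):
    H–H: 2 × 430 = 860
    N≡N: 1 × 973 = 973
    Σ(broken) = 1833 kJ
  Bonds formed (products):
    N–H: 4 × 380 = 1520
    N–N: 1 × 166 = 166
    Σ(formed) = 1686 kJ
  ΔH_I = 1833 − 1686 = +147 kJ
Reaction II:
  Bonds broken (reactants):
    C≡C: 1 × 811 = 811
    C–C: 1 × 342 = 342
    C–H: 4 × 425 = 1700
    O=O: 4 × 511 = 2044
    Σ(broken) = 4897 kJ
  Bonds formed (products):
    C=O: 6 × 817 = 4902
    O–H: 4 × 473 = 1892
    Σ(formed) = 6794 kJ
  ΔH_II = 4897 − 6794 = −1897 kJ
ΔH_I − ΔH_II = +2044 kJ, so reaction II has the more negative ΔH; |ΔH_I − ΔH_II| = 2044 kJ.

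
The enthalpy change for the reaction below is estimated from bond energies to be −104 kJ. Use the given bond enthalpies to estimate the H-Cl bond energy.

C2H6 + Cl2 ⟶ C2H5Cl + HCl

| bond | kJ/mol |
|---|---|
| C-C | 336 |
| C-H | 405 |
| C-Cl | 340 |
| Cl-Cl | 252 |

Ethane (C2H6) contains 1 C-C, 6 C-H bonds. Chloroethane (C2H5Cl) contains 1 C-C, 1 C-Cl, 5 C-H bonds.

D(H-Cl) ≈ 421 kJ/mol

Let D be the H-Cl bond energy.
Σ(broken) = 1×336 + 6×405 + 1×252 = 3018
Σ(formed) = 1×336 + 1×340 + 5×405 + 1×D = 2701 + D
ΔH = Σ(broken) − Σ(formed) = (3018) − (2701 + D) = +317 − D
Setting this equal to −104 kJ gives D = 421 kJ/mol.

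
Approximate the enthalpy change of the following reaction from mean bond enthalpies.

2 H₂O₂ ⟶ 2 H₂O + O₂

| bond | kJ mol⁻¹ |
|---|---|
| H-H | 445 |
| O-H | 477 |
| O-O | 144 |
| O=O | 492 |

ΔH ≈ −204 kJ

Bonds broken (reactants):
  O-H: 4 × 477 = 1908
  O-O: 2 × 144 = 288
  Σ(broken) = 2196 kJ
Bonds formed (products):
  O-H: 4 × 477 = 1908
  O=O: 1 × 492 = 492
  Σ(formed) = 2400 kJ
ΔH = Σ(broken) − Σ(formed) = 2196 − 2400 = −204 kJ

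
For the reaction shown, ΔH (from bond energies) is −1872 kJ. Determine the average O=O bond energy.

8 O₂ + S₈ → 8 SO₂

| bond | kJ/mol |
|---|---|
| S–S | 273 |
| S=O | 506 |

Let D be the O=O bond energy.
Σ(broken) = 8×D + 8×273 = 2184 + 8D
Σ(formed) = 16×506 = 8096
ΔH = Σ(broken) − Σ(formed) = (2184 + 8D) − (8096) = −5912 + 8D
Setting this equal to −1872 kJ gives 8D = 4040, so D = 505 kJ/mol.

D(O=O) ≈ 505 kJ/mol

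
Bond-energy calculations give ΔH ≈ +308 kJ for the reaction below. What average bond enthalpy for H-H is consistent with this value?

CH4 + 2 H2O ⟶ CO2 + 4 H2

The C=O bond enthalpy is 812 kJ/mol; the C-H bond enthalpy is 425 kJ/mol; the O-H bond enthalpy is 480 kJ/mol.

D(H-H) ≈ 422 kJ/mol

Let D be the H-H bond energy.
Σ(broken) = 4×425 + 4×480 = 3620
Σ(formed) = 2×812 + 4×D = 1624 + 4D
ΔH = Σ(broken) − Σ(formed) = (3620) − (1624 + 4D) = +1996 − 4D
Setting this equal to +308 kJ gives 4D = 1688, so D = 422 kJ/mol.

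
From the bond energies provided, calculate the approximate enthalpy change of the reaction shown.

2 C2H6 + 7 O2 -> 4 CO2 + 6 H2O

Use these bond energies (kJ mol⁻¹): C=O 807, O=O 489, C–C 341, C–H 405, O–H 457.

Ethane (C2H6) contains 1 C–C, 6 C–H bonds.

ΔH ≈ −2975 kJ

Bonds broken (reactants):
  C–C: 2 × 341 = 682
  C–H: 12 × 405 = 4860
  O=O: 7 × 489 = 3423
  Σ(broken) = 8965 kJ
Bonds formed (products):
  C=O: 8 × 807 = 6456
  O–H: 12 × 457 = 5484
  Σ(formed) = 11940 kJ
ΔH = Σ(broken) − Σ(formed) = 8965 − 11940 = −2975 kJ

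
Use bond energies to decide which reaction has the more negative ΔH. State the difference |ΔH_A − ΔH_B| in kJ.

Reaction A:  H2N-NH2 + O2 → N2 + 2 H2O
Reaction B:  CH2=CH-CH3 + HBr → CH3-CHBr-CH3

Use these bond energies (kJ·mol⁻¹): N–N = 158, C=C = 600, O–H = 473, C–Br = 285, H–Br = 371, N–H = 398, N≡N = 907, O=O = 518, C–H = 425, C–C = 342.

Reaction A:
  Bonds broken (reactants):
    N–H: 4 × 398 = 1592
    N–N: 1 × 158 = 158
    O=O: 1 × 518 = 518
    Σ(broken) = 2268 kJ
  Bonds formed (products):
    N≡N: 1 × 907 = 907
    O–H: 4 × 473 = 1892
    Σ(formed) = 2799 kJ
  ΔH_A = 2268 − 2799 = −531 kJ
Reaction B:
  Bonds broken (reactants):
    C–C: 1 × 342 = 342
    C–H: 6 × 425 = 2550
    C=C: 1 × 600 = 600
    H–Br: 1 × 371 = 371
    Σ(broken) = 3863 kJ
  Bonds formed (products):
    C–Br: 1 × 285 = 285
    C–C: 2 × 342 = 684
    C–H: 7 × 425 = 2975
    Σ(formed) = 3944 kJ
  ΔH_B = 3863 − 3944 = −81 kJ
ΔH_A − ΔH_B = −450 kJ, so reaction A has the more negative ΔH; |ΔH_A − ΔH_B| = 450 kJ.

Reaction A, by 450 kJ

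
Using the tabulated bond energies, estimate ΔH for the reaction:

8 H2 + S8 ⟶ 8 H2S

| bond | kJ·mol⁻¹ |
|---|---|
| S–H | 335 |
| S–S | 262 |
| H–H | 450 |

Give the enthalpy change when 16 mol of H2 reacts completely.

Bonds broken (reactants):
  H–H: 8 × 450 = 3600
  S–S: 8 × 262 = 2096
  Σ(broken) = 5696 kJ
Bonds formed (products):
  S–H: 16 × 335 = 5360
  Σ(formed) = 5360 kJ
ΔH = Σ(broken) − Σ(formed) = 5696 − 5360 = +336 kJ
For 2× the reaction as written: 2 × (+336) = +672 kJ

ΔH = +672 kJ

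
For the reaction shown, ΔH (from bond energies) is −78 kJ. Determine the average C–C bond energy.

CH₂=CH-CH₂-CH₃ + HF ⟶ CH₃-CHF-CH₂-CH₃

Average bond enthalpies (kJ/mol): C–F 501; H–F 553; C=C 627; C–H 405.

D(C–C) ≈ 352 kJ/mol

Let D be the C–C bond energy.
Σ(broken) = 2×D + 8×405 + 1×627 + 1×553 = 4420 + 2D
Σ(formed) = 3×D + 1×501 + 9×405 = 4146 + 3D
ΔH = Σ(broken) − Σ(formed) = (4420 + 2D) − (4146 + 3D) = +274 − D
Setting this equal to −78 kJ gives D = 352 kJ/mol.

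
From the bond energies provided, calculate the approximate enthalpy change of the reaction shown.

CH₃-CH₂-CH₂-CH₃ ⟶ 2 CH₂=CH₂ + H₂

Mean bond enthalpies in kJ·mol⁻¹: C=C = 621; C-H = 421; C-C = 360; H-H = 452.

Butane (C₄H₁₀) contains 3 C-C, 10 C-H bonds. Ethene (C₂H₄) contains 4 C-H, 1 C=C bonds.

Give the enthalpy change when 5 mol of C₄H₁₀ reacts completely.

Bonds broken (reactants):
  C-C: 3 × 360 = 1080
  C-H: 10 × 421 = 4210
  Σ(broken) = 5290 kJ
Bonds formed (products):
  C-H: 8 × 421 = 3368
  C=C: 2 × 621 = 1242
  H-H: 1 × 452 = 452
  Σ(formed) = 5062 kJ
ΔH = Σ(broken) − Σ(formed) = 5290 − 5062 = +228 kJ
For 5× the reaction as written: 5 × (+228) = +1140 kJ

ΔH = +1140 kJ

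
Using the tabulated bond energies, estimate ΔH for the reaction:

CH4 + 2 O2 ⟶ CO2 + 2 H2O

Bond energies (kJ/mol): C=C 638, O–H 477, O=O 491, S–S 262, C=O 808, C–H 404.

Bonds broken (reactants):
  C–H: 4 × 404 = 1616
  O=O: 2 × 491 = 982
  Σ(broken) = 2598 kJ
Bonds formed (products):
  C=O: 2 × 808 = 1616
  O–H: 4 × 477 = 1908
  Σ(formed) = 3524 kJ
ΔH = Σ(broken) − Σ(formed) = 2598 − 3524 = −926 kJ

ΔH ≈ −926 kJ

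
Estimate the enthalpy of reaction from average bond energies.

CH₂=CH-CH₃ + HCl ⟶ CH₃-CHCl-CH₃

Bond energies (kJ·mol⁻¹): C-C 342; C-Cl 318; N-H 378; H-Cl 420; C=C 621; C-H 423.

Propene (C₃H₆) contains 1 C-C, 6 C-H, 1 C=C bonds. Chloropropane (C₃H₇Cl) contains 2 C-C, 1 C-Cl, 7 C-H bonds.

ΔH ≈ −42 kJ

Bonds broken (reactants):
  C-C: 1 × 342 = 342
  C-H: 6 × 423 = 2538
  C=C: 1 × 621 = 621
  H-Cl: 1 × 420 = 420
  Σ(broken) = 3921 kJ
Bonds formed (products):
  C-C: 2 × 342 = 684
  C-Cl: 1 × 318 = 318
  C-H: 7 × 423 = 2961
  Σ(formed) = 3963 kJ
ΔH = Σ(broken) − Σ(formed) = 3921 − 3963 = −42 kJ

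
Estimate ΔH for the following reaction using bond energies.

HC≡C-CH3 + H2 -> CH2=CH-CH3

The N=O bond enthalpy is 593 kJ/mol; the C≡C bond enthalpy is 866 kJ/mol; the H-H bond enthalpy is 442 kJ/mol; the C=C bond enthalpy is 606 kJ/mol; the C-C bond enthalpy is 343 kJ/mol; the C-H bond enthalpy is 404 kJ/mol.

ΔH ≈ −106 kJ

Bonds broken (reactants):
  C≡C: 1 × 866 = 866
  C-C: 1 × 343 = 343
  C-H: 4 × 404 = 1616
  H-H: 1 × 442 = 442
  Σ(broken) = 3267 kJ
Bonds formed (products):
  C-C: 1 × 343 = 343
  C-H: 6 × 404 = 2424
  C=C: 1 × 606 = 606
  Σ(formed) = 3373 kJ
ΔH = Σ(broken) − Σ(formed) = 3267 − 3373 = −106 kJ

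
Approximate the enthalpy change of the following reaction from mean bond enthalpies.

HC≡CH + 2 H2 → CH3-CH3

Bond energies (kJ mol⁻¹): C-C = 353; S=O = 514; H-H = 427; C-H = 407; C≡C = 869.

ΔH ≈ −258 kJ

Bonds broken (reactants):
  C≡C: 1 × 869 = 869
  C-H: 2 × 407 = 814
  H-H: 2 × 427 = 854
  Σ(broken) = 2537 kJ
Bonds formed (products):
  C-C: 1 × 353 = 353
  C-H: 6 × 407 = 2442
  Σ(formed) = 2795 kJ
ΔH = Σ(broken) − Σ(formed) = 2537 − 2795 = −258 kJ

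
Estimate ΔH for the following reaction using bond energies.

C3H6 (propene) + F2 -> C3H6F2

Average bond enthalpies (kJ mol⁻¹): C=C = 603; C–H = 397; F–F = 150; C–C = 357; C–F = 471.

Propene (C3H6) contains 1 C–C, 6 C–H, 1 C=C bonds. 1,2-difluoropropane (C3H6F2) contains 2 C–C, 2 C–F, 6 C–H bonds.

Bonds broken (reactants):
  C–C: 1 × 357 = 357
  C–H: 6 × 397 = 2382
  C=C: 1 × 603 = 603
  F–F: 1 × 150 = 150
  Σ(broken) = 3492 kJ
Bonds formed (products):
  C–C: 2 × 357 = 714
  C–F: 2 × 471 = 942
  C–H: 6 × 397 = 2382
  Σ(formed) = 4038 kJ
ΔH = Σ(broken) − Σ(formed) = 3492 − 4038 = −546 kJ

ΔH ≈ −546 kJ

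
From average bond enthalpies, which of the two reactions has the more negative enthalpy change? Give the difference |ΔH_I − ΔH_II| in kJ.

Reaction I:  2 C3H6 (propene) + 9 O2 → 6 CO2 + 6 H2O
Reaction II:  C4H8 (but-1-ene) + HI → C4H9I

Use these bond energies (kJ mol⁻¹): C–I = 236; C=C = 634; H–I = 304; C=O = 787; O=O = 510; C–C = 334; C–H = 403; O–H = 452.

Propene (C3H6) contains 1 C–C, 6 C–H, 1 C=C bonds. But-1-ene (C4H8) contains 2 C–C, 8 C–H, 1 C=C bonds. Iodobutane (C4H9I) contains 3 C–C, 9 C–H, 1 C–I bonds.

Reaction I, by 3471 kJ

Reaction I:
  Bonds broken (reactants):
    C–C: 2 × 334 = 668
    C–H: 12 × 403 = 4836
    C=C: 2 × 634 = 1268
    O=O: 9 × 510 = 4590
    Σ(broken) = 11362 kJ
  Bonds formed (products):
    C=O: 12 × 787 = 9444
    O–H: 12 × 452 = 5424
    Σ(formed) = 14868 kJ
  ΔH_I = 11362 − 14868 = −3506 kJ
Reaction II:
  Bonds broken (reactants):
    C–C: 2 × 334 = 668
    C–H: 8 × 403 = 3224
    C=C: 1 × 634 = 634
    H–I: 1 × 304 = 304
    Σ(broken) = 4830 kJ
  Bonds formed (products):
    C–C: 3 × 334 = 1002
    C–H: 9 × 403 = 3627
    C–I: 1 × 236 = 236
    Σ(formed) = 4865 kJ
  ΔH_II = 4830 − 4865 = −35 kJ
ΔH_I − ΔH_II = −3471 kJ, so reaction I has the more negative ΔH; |ΔH_I − ΔH_II| = 3471 kJ.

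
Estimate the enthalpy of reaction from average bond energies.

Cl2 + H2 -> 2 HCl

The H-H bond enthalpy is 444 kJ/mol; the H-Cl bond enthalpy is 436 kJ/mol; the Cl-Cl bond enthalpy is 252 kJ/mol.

Bonds broken (reactants):
  Cl-Cl: 1 × 252 = 252
  H-H: 1 × 444 = 444
  Σ(broken) = 696 kJ
Bonds formed (products):
  H-Cl: 2 × 436 = 872
  Σ(formed) = 872 kJ
ΔH = Σ(broken) − Σ(formed) = 696 − 872 = −176 kJ

ΔH ≈ −176 kJ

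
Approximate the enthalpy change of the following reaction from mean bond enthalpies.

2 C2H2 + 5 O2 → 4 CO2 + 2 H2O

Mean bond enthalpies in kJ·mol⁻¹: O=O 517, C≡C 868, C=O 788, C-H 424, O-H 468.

Bonds broken (reactants):
  C≡C: 2 × 868 = 1736
  C-H: 4 × 424 = 1696
  O=O: 5 × 517 = 2585
  Σ(broken) = 6017 kJ
Bonds formed (products):
  C=O: 8 × 788 = 6304
  O-H: 4 × 468 = 1872
  Σ(formed) = 8176 kJ
ΔH = Σ(broken) − Σ(formed) = 6017 − 8176 = −2159 kJ

ΔH ≈ −2159 kJ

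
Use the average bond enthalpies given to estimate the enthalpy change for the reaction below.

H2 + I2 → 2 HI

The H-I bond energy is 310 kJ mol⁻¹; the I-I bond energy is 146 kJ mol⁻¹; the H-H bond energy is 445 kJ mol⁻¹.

ΔH ≈ −29 kJ

Bonds broken (reactants):
  H-H: 1 × 445 = 445
  I-I: 1 × 146 = 146
  Σ(broken) = 591 kJ
Bonds formed (products):
  H-I: 2 × 310 = 620
  Σ(formed) = 620 kJ
ΔH = Σ(broken) − Σ(formed) = 591 − 620 = −29 kJ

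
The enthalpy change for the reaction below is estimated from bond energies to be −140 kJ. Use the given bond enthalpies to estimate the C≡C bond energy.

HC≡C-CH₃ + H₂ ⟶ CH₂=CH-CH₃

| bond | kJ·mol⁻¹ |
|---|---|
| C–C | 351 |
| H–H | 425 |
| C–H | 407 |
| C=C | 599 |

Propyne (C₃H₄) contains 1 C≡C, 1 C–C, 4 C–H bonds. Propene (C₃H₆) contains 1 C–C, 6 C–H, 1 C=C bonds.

Let D be the C≡C bond energy.
Σ(broken) = 1×D + 1×351 + 4×407 + 1×425 = 2404 + D
Σ(formed) = 1×351 + 6×407 + 1×599 = 3392
ΔH = Σ(broken) − Σ(formed) = (2404 + D) − (3392) = −988 + D
Setting this equal to −140 kJ gives D = 848 kJ/mol.

D(C≡C) ≈ 848 kJ/mol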